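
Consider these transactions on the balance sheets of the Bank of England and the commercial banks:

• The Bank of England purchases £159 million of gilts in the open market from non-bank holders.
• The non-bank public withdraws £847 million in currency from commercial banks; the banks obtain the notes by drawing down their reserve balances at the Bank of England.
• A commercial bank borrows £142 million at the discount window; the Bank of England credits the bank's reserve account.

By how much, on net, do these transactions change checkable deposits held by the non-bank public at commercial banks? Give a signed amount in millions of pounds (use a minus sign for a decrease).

-£688 million

Bank of England balance sheet:
  Assets:      Securities +£159M, Loans to banks +£142M
  Liabilities: Bank reserves −£546M, Currency in circulation +£847M
Commercial banking system:
  Assets:      Reserves at CB −£546M
  Liabilities: Checkable deposits −£688M, Borrowings from CB +£142M
So the change in checkable deposits held by the non-bank public at commercial banks is -£688 million.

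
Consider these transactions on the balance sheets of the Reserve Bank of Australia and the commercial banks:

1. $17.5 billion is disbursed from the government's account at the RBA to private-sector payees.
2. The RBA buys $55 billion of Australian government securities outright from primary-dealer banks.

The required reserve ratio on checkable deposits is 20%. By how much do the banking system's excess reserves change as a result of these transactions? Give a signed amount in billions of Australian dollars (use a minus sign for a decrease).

+$69 billion

Government spending $17.5 billion: reserves +$17.5B, deposits +$17.5B.
OMO purchase (from banks) $55 billion: reserves +$55B, deposits 0.
Totals: Δreserves = +$72.5B, Δdeposits = +$17.5B.
Δrequired reserves = 20% × +$17.5B = +$3.5B.
Δexcess reserves = Δreserves − Δrequired = +$72.5B − (+$3.5B) = +$69 billion.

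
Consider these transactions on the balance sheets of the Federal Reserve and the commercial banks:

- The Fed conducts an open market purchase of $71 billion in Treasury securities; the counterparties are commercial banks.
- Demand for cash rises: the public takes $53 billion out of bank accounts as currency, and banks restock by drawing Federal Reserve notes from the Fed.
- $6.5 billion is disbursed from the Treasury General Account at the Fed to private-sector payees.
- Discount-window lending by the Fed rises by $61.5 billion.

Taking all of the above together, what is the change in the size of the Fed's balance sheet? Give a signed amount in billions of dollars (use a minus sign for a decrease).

OMO purchase (from banks) $71 billion: a Fed asset is acquired → +$71B.
Currency withdrawal $53 billion: only the composition of liabilities changes → 0.
Government spending $6.5 billion: only the composition of liabilities changes → 0.
Discount-window loan $61.5 billion: a Fed asset is acquired → +$61.5B.
Net: 71 + 0 + 0 + 61.5 = +$132.5 billion.

+$132.5 billion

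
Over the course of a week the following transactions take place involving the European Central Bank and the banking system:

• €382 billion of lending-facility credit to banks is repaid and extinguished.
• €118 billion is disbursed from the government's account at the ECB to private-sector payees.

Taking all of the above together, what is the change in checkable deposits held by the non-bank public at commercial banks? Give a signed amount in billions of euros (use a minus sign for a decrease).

Discount-window repayment €382 billion: the counterparty is a bank, so public deposits are unchanged → 0.
Government spending €118 billion: non-bank counterparties' bank balances rise → +€118B.
Net: 0 + 118 = +€118 billion.

+€118 billion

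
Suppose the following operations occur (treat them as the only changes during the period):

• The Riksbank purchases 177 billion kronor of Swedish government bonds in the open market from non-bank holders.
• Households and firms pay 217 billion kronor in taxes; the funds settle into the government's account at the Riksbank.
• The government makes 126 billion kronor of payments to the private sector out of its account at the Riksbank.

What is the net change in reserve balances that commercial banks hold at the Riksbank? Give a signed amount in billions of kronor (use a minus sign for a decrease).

+86 billion

Asset purchase (from non-banks) 177 billion kronor: the Riksbank pays by crediting reserve accounts → +177B.
Government account inflow 217 billion kronor: funds move from bank reserves into the government account → −217B.
Government spending 126 billion kronor: government payments flow into bank reserve accounts → +126B.
Net: 177 − 217 + 126 = +86 billion.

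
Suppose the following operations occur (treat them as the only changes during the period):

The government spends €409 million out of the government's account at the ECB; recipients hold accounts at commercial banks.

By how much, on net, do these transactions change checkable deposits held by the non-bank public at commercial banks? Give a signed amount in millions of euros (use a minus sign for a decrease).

ECB balance sheet:
  Assets:      no change
  Liabilities: Bank reserves +€409M, Government deposits −€409M
Commercial banking system:
  Assets:      Reserves at CB +€409M
  Liabilities: Checkable deposits +€409M
So the change in checkable deposits held by the non-bank public at commercial banks is +€409 million.

+€409 million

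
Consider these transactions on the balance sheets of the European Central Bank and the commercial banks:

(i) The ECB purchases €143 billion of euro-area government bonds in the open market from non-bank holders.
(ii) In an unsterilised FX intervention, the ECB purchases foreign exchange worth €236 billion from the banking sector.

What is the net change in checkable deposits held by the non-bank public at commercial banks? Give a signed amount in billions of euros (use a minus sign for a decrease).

Asset purchase (from non-banks) €143 billion: non-bank counterparties' bank balances rise → +€143B.
FX purchase €236 billion: the counterparty is a bank, so public deposits are unchanged → 0.
Net: 143 + 0 = +€143 billion.

+€143 billion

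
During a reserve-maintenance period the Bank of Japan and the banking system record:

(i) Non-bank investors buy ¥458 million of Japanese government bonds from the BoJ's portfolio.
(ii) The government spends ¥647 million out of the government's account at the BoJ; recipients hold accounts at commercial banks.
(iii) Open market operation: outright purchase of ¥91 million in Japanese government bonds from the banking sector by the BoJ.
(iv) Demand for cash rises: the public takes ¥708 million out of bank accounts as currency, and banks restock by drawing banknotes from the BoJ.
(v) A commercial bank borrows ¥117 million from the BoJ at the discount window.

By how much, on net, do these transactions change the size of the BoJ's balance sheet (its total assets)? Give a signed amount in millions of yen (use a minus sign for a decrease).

BoJ balance sheet:
  Assets:      Securities −¥367M, Loans to banks +¥117M
  Liabilities: Bank reserves −¥311M, Currency in circulation +¥708M, Government deposits −¥647M
Change in total BoJ assets = -¥250 million.

-¥250 million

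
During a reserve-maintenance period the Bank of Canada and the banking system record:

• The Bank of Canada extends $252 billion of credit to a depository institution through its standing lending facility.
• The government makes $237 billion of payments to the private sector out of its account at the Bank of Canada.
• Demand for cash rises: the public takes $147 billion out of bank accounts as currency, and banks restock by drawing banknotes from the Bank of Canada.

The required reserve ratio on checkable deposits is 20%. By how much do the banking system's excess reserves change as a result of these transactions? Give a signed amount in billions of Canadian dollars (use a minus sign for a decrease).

Discount-window loan $252 billion: reserves +$252B, deposits 0.
Government spending $237 billion: reserves +$237B, deposits +$237B.
Currency withdrawal $147 billion: reserves −$147B, deposits −$147B.
Totals: Δreserves = +$342B, Δdeposits = +$90B.
Δrequired reserves = 20% × +$90B = +$18B.
Δexcess reserves = Δreserves − Δrequired = +$342B − (+$18B) = +$324 billion.

+$324 billion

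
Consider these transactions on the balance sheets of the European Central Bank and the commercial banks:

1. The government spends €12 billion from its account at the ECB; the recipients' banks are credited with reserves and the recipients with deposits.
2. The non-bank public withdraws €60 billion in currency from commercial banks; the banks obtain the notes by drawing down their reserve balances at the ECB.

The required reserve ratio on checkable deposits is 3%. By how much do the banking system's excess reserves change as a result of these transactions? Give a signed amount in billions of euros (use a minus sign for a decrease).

Government spending €12 billion: reserves +€12B, deposits +€12B.
Currency withdrawal €60 billion: reserves −€60B, deposits −€60B.
Totals: Δreserves = −€48B, Δdeposits = −€48B.
Δrequired reserves = 3% × −€48B = −€1.44B.
Δexcess reserves = Δreserves − Δrequired = −€48B − (−€1.44B) = -€46.56 billion.

-€46.56 billion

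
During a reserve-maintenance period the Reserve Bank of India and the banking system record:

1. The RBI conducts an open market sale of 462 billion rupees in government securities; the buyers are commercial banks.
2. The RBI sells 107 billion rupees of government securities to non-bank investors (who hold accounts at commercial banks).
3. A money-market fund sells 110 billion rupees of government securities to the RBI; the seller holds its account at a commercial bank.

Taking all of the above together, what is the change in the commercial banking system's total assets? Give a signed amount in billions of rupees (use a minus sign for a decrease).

+3 billion

OMO sale (to banks) 462 billion rupees: just an asset swap on bank balance sheets → 0.
Asset sale (to non-banks) 107 billion rupees: bank balance sheets shrink → −107B.
Asset purchase (from non-banks) 110 billion rupees: bank balance sheets expand → +110B.
Net: 0 − 107 + 110 = +3 billion.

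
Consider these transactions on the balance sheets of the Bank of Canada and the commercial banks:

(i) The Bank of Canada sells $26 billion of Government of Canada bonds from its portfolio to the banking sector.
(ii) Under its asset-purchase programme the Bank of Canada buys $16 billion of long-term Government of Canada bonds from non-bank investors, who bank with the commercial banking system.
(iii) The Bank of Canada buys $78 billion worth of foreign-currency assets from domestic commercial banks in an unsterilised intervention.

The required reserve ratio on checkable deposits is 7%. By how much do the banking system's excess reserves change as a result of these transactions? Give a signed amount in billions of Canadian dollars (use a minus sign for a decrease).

OMO sale (to banks) $26 billion: reserves −$26B, deposits 0.
Asset purchase (from non-banks) $16 billion: reserves +$16B, deposits +$16B.
FX purchase $78 billion: reserves +$78B, deposits 0.
Totals: Δreserves = +$68B, Δdeposits = +$16B.
Δrequired reserves = 7% × +$16B = +$1.12B.
Δexcess reserves = Δreserves − Δrequired = +$68B − (+$1.12B) = +$66.88 billion.

+$66.88 billion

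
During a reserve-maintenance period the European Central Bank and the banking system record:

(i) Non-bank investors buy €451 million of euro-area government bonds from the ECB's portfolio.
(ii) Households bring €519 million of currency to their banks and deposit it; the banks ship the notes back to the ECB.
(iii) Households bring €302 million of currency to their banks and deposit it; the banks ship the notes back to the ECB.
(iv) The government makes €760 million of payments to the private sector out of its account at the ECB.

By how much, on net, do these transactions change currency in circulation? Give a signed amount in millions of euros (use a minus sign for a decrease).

-€821 million

Asset sale (to non-banks) €451 million: no currency enters or leaves circulation → 0.
Currency deposit €519 million: notes return to the central bank → −€519M.
Currency deposit €302 million: notes return to the central bank → −€302M.
Government spending €760 million: no currency enters or leaves circulation → 0.
Net: 0 − 519 − 302 + 0 = -€821 million.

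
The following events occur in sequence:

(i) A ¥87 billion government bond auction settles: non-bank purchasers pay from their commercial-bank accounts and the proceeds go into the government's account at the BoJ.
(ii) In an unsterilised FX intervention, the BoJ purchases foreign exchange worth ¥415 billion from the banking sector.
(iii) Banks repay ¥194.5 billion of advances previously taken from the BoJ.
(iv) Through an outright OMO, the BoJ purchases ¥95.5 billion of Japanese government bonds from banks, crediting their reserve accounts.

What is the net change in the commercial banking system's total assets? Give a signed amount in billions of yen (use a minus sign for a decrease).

Government account inflow ¥87 billion: bank balance sheets shrink → −¥87B.
FX purchase ¥415 billion: just an asset swap on bank balance sheets → 0.
Discount-window repayment ¥194.5 billion: bank balance sheets shrink → −¥194.5B.
OMO purchase (from banks) ¥95.5 billion: just an asset swap on bank balance sheets → 0.
Net: −87 + 0 − 194.5 + 0 = -¥281.5 billion.

-¥281.5 billion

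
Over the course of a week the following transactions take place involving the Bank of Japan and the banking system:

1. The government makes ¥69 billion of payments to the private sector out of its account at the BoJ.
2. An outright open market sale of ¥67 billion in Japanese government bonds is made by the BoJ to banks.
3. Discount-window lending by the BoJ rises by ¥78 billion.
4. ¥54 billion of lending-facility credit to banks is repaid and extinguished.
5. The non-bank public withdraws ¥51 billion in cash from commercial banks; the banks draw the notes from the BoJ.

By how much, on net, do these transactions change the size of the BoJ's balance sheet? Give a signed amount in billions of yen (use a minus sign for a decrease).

-¥43 billion

Government spending ¥69 billion: only the composition of liabilities changes → 0.
OMO sale (to banks) ¥67 billion: a BoJ asset is shed → −¥67B.
Discount-window loan ¥78 billion: a BoJ asset is acquired → +¥78B.
Discount-window repayment ¥54 billion: a BoJ asset is shed → −¥54B.
Currency withdrawal ¥51 billion: only the composition of liabilities changes → 0.
Net: 0 − 67 + 78 − 54 + 0 = -¥43 billion.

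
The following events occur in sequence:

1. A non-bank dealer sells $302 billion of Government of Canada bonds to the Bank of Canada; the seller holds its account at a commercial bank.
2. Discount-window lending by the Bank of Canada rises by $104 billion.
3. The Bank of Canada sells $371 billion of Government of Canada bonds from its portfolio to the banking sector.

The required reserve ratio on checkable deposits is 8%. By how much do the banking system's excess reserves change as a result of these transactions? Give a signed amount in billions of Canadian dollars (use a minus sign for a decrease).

Asset purchase (from non-banks) $302 billion: reserves +$302B, deposits +$302B.
Discount-window loan $104 billion: reserves +$104B, deposits 0.
OMO sale (to banks) $371 billion: reserves −$371B, deposits 0.
Totals: Δreserves = +$35B, Δdeposits = +$302B.
Δrequired reserves = 8% × +$302B = +$24.16B.
Δexcess reserves = Δreserves − Δrequired = +$35B − (+$24.16B) = +$10.84 billion.

+$10.84 billion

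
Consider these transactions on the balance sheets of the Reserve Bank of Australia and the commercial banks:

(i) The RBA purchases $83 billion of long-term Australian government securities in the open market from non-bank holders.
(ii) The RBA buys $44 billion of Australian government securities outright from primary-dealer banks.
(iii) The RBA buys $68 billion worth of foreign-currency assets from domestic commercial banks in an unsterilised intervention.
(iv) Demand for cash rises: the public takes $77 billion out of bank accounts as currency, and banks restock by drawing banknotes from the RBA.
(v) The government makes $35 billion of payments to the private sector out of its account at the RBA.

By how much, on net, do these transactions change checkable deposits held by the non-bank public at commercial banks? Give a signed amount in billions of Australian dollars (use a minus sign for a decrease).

+$41 billion

RBA balance sheet:
  Assets:      Securities +$127B, Foreign assets +$68B
  Liabilities: Bank reserves +$153B, Currency in circulation +$77B, Government deposits −$35B
Commercial banking system:
  Assets:      Reserves at CB +$153B, Securities −$44B, Foreign assets −$68B
  Liabilities: Checkable deposits +$41B
So the change in checkable deposits held by the non-bank public at commercial banks is +$41 billion.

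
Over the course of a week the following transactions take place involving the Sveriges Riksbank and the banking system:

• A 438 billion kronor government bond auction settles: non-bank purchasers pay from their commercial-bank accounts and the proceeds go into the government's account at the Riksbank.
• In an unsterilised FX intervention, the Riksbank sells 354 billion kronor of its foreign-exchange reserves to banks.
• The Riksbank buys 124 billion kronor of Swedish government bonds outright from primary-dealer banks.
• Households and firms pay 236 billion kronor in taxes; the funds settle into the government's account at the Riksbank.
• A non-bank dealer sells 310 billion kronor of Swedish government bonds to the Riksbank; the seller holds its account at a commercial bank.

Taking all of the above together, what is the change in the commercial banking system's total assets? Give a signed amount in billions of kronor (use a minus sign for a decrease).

Riksbank balance sheet:
  Assets:      Securities +434B, Foreign assets −354B
  Liabilities: Bank reserves −594B, Government deposits +674B
Commercial banking system:
  Assets:      Reserves at CB −594B, Securities −124B, Foreign assets +354B
  Liabilities: Checkable deposits −364B
Change in total bank assets = -364 billion.

-364 billion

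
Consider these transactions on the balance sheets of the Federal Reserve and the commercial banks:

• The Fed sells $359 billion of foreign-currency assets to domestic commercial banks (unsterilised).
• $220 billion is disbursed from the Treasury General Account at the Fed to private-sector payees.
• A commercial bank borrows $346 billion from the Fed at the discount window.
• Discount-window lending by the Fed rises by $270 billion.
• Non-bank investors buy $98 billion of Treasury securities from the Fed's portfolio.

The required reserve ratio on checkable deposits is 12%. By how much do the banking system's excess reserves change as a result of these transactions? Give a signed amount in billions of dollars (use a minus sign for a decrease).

+$364.36 billion

FX sale $359 billion: reserves −$359B, deposits 0.
Government spending $220 billion: reserves +$220B, deposits +$220B.
Discount-window loan $346 billion: reserves +$346B, deposits 0.
Discount-window loan $270 billion: reserves +$270B, deposits 0.
Asset sale (to non-banks) $98 billion: reserves −$98B, deposits −$98B.
Totals: Δreserves = +$379B, Δdeposits = +$122B.
Δrequired reserves = 12% × +$122B = +$14.64B.
Δexcess reserves = Δreserves − Δrequired = +$379B − (+$14.64B) = +$364.36 billion.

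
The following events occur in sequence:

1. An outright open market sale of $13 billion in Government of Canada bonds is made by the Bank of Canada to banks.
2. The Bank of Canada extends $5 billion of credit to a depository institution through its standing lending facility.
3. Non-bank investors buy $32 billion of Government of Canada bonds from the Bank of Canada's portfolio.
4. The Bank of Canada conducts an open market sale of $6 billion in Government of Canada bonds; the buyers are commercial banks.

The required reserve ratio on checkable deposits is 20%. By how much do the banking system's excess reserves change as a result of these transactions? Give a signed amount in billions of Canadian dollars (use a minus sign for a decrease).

OMO sale (to banks) $13 billion: reserves −$13B, deposits 0.
Discount-window loan $5 billion: reserves +$5B, deposits 0.
Asset sale (to non-banks) $32 billion: reserves −$32B, deposits −$32B.
OMO sale (to banks) $6 billion: reserves −$6B, deposits 0.
Totals: Δreserves = −$46B, Δdeposits = −$32B.
Δrequired reserves = 20% × −$32B = −$6.4B.
Δexcess reserves = Δreserves − Δrequired = −$46B − (−$6.4B) = -$39.6 billion.

-$39.6 billion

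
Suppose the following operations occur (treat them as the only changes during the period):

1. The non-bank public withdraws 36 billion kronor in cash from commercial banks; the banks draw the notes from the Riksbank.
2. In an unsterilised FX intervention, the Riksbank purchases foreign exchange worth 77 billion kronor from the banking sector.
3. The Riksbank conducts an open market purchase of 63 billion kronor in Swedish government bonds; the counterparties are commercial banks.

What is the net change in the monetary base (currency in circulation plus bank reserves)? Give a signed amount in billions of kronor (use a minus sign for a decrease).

+140 billion

Riksbank balance sheet:
  Assets:      Securities +63B, Foreign assets +77B
  Liabilities: Bank reserves +104B, Currency in circulation +36B
Monetary base = currency + reserves: +36B + (+104B) = +140 billion.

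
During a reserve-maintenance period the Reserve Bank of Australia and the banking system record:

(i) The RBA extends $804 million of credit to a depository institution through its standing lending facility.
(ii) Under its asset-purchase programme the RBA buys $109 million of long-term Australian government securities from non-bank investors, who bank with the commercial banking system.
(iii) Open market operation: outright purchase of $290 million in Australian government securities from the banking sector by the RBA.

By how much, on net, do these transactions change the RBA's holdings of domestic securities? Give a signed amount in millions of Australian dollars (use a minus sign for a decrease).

+$399 million

RBA balance sheet:
  Assets:      Securities +$399M, Loans to banks +$804M
  Liabilities: Bank reserves +$1203M
Commercial banking system:
  Assets:      Reserves at CB +$1203M, Securities −$290M
  Liabilities: Checkable deposits +$109M, Borrowings from CB +$804M
So the change in the RBA's holdings of domestic securities is +$399 million.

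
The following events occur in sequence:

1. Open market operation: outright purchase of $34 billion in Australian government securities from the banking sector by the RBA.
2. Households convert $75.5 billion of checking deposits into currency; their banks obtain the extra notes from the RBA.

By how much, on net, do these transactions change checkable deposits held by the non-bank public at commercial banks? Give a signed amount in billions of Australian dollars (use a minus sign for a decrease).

RBA balance sheet:
  Assets:      Securities +$34B
  Liabilities: Bank reserves −$41.5B, Currency in circulation +$75.5B
Commercial banking system:
  Assets:      Reserves at CB −$41.5B, Securities −$34B
  Liabilities: Checkable deposits −$75.5B
So the change in checkable deposits held by the non-bank public at commercial banks is -$75.5 billion.

-$75.5 billion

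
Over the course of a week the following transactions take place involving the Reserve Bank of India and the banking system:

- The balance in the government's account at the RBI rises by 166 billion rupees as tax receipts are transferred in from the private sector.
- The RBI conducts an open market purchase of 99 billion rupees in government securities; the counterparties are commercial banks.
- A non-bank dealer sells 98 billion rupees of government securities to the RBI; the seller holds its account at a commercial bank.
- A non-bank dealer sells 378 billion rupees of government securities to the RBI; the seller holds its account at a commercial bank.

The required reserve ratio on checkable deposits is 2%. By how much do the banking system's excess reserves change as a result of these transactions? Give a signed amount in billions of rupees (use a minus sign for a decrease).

Government account inflow 166 billion rupees: reserves −166B, deposits −166B.
OMO purchase (from banks) 99 billion rupees: reserves +99B, deposits 0.
Asset purchase (from non-banks) 98 billion rupees: reserves +98B, deposits +98B.
Asset purchase (from non-banks) 378 billion rupees: reserves +378B, deposits +378B.
Totals: Δreserves = +409B, Δdeposits = +310B.
Δrequired reserves = 2% × +310B = +6.2B.
Δexcess reserves = Δreserves − Δrequired = +409B − (+6.2B) = +402.8 billion.

+402.8 billion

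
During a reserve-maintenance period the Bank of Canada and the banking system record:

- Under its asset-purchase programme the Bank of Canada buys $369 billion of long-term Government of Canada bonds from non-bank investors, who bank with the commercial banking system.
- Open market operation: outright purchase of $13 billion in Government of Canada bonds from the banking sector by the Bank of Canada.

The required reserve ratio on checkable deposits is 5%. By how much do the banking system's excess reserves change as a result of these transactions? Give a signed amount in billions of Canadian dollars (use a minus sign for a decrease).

+$363.55 billion

Asset purchase (from non-banks) $369 billion: reserves +$369B, deposits +$369B.
OMO purchase (from banks) $13 billion: reserves +$13B, deposits 0.
Totals: Δreserves = +$382B, Δdeposits = +$369B.
Δrequired reserves = 5% × +$369B = +$18.45B.
Δexcess reserves = Δreserves − Δrequired = +$382B − (+$18.45B) = +$363.55 billion.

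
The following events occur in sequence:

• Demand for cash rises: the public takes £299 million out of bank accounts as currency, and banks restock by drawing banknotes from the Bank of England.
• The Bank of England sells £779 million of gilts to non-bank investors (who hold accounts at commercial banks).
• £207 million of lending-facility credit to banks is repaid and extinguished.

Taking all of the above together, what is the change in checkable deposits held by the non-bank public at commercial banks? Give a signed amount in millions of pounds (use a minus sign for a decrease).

-£1078 million

Currency withdrawal £299 million: non-bank counterparties' bank balances fall → −£299M.
Asset sale (to non-banks) £779 million: non-bank counterparties' bank balances fall → −£779M.
Discount-window repayment £207 million: the counterparty is a bank, so public deposits are unchanged → 0.
Net: −299 − 779 + 0 = -£1078 million.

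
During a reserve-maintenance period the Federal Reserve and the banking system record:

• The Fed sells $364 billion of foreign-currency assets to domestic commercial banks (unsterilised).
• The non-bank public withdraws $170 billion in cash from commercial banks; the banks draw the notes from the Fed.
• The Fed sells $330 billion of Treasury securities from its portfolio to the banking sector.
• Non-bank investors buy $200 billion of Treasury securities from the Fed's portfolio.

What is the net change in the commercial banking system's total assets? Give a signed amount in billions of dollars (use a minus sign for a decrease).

-$370 billion

Fed balance sheet:
  Assets:      Securities −$530B, Foreign assets −$364B
  Liabilities: Bank reserves −$1064B, Currency in circulation +$170B
Commercial banking system:
  Assets:      Reserves at CB −$1064B, Securities +$330B, Foreign assets +$364B
  Liabilities: Checkable deposits −$370B
Change in total bank assets = -$370 billion.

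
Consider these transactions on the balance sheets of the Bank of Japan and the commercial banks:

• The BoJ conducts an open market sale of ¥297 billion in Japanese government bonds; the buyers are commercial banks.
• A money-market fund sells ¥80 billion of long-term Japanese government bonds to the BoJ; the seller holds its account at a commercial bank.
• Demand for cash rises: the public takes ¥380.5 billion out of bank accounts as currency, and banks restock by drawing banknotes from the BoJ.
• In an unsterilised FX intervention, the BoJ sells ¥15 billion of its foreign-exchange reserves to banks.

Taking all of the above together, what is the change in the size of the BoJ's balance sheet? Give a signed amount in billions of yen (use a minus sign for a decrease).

OMO sale (to banks) ¥297 billion: a BoJ asset is shed → −¥297B.
Asset purchase (from non-banks) ¥80 billion: a BoJ asset is acquired → +¥80B.
Currency withdrawal ¥380.5 billion: only the composition of liabilities changes → 0.
FX sale ¥15 billion: a BoJ asset is shed → −¥15B.
Net: −297 + 80 + 0 − 15 = -¥232 billion.

-¥232 billion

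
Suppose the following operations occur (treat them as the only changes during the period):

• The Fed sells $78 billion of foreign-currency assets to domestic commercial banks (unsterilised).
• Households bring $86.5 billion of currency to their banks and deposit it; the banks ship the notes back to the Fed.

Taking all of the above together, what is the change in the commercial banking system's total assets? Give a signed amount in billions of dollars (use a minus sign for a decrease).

+$86.5 billion

FX sale $78 billion: just an asset swap on bank balance sheets → 0.
Currency deposit $86.5 billion: bank balance sheets expand → +$86.5B.
Net: 0 + 86.5 = +$86.5 billion.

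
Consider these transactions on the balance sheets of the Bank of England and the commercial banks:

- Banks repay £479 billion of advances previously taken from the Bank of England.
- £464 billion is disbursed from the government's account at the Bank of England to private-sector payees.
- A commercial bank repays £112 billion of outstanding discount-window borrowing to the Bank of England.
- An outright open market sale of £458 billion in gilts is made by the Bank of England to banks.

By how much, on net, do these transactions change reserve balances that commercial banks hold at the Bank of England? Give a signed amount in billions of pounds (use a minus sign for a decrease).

-£585 billion

Discount-window repayment £479 billion: repayment is debited from reserves → −£479B.
Government spending £464 billion: government payments flow into bank reserve accounts → +£464B.
Discount-window repayment £112 billion: repayment is debited from reserves → −£112B.
OMO sale (to banks) £458 billion: the buying banks pay out of their reserve balances → −£458B.
Net: −479 + 464 − 112 − 458 = -£585 billion.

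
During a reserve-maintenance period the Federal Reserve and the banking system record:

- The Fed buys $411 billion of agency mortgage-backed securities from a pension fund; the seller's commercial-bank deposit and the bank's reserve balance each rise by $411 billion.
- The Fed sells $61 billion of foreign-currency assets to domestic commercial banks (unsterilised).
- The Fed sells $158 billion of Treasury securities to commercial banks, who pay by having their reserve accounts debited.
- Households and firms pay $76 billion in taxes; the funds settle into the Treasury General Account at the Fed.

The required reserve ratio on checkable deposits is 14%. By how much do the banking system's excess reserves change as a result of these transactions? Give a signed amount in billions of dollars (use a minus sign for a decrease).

+$69.1 billion

Asset purchase (from non-banks) $411 billion: reserves +$411B, deposits +$411B.
FX sale $61 billion: reserves −$61B, deposits 0.
OMO sale (to banks) $158 billion: reserves −$158B, deposits 0.
Government account inflow $76 billion: reserves −$76B, deposits −$76B.
Totals: Δreserves = +$116B, Δdeposits = +$335B.
Δrequired reserves = 14% × +$335B = +$46.9B.
Δexcess reserves = Δreserves − Δrequired = +$116B − (+$46.9B) = +$69.1 billion.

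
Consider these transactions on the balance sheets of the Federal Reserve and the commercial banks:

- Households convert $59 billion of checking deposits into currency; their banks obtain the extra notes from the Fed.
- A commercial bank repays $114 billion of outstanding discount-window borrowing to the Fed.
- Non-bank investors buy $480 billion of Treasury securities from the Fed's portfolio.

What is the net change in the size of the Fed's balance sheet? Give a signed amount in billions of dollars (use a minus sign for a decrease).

Currency withdrawal $59 billion: only the composition of liabilities changes → 0.
Discount-window repayment $114 billion: a Fed asset is shed → −$114B.
Asset sale (to non-banks) $480 billion: a Fed asset is shed → −$480B.
Net: 0 − 114 − 480 = -$594 billion.

-$594 billion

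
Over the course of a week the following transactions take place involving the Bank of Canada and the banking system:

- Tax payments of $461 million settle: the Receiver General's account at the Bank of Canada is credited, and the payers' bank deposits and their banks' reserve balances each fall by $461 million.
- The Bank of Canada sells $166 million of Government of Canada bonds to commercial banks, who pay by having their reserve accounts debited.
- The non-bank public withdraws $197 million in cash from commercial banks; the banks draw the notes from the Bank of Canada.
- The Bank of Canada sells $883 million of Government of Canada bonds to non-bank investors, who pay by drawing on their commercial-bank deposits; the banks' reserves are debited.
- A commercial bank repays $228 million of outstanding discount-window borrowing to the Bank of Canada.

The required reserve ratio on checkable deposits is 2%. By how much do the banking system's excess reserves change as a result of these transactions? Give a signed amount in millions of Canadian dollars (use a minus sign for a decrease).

-$1904.18 million

Government account inflow $461 million: reserves −$461M, deposits −$461M.
OMO sale (to banks) $166 million: reserves −$166M, deposits 0.
Currency withdrawal $197 million: reserves −$197M, deposits −$197M.
Asset sale (to non-banks) $883 million: reserves −$883M, deposits −$883M.
Discount-window repayment $228 million: reserves −$228M, deposits 0.
Totals: Δreserves = −$1935M, Δdeposits = −$1541M.
Δrequired reserves = 2% × −$1541M = −$30.82M.
Δexcess reserves = Δreserves − Δrequired = −$1935M − (−$30.82M) = -$1904.18 million.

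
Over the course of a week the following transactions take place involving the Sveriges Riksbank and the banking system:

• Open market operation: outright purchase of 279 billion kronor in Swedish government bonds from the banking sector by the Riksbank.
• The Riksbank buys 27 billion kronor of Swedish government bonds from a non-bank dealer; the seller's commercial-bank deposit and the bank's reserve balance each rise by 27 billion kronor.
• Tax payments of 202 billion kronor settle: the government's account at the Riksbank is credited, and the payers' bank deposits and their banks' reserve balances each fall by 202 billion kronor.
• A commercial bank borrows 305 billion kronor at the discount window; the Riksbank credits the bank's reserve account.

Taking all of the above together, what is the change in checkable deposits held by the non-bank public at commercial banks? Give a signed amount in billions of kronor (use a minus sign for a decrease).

OMO purchase (from banks) 279 billion kronor: the counterparty is a bank, so public deposits are unchanged → 0.
Asset purchase (from non-banks) 27 billion kronor: non-bank counterparties' bank balances rise → +27B.
Government account inflow 202 billion kronor: non-bank counterparties' bank balances fall → −202B.
Discount-window loan 305 billion kronor: the counterparty is a bank, so public deposits are unchanged → 0.
Net: 0 + 27 − 202 + 0 = -175 billion.

-175 billion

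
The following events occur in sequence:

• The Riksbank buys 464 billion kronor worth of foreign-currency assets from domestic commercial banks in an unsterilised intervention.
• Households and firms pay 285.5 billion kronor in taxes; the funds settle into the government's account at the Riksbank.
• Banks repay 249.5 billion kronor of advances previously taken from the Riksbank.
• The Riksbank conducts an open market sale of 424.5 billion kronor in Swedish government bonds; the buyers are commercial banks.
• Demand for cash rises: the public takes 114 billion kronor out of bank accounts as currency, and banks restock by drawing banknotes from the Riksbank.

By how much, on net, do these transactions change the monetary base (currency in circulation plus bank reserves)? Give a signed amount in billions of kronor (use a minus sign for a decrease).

FX purchase 464 billion kronor: Riksbank balance sheet expands → +464B.
Government account inflow 285.5 billion kronor: reserves shift to a non-base liability → −285.5B.
Discount-window repayment 249.5 billion kronor: Riksbank balance sheet contracts → −249.5B.
OMO sale (to banks) 424.5 billion kronor: Riksbank balance sheet contracts → −424.5B.
Currency withdrawal 114 billion kronor: just a shift between currency and reserves — both are base money → 0.
Net: 464 − 285.5 − 249.5 − 424.5 + 0 = -495.5 billion.

-495.5 billion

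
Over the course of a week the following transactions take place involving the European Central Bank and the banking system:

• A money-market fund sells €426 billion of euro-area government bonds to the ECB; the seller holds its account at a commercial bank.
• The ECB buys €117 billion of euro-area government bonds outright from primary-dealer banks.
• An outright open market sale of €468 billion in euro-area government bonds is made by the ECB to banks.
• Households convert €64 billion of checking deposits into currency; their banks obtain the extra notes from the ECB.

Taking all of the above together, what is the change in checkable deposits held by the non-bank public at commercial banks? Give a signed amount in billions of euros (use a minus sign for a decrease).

+€362 billion

ECB balance sheet:
  Assets:      Securities +€75B
  Liabilities: Bank reserves +€11B, Currency in circulation +€64B
Commercial banking system:
  Assets:      Reserves at CB +€11B, Securities +€351B
  Liabilities: Checkable deposits +€362B
So the change in checkable deposits held by the non-bank public at commercial banks is +€362 billion.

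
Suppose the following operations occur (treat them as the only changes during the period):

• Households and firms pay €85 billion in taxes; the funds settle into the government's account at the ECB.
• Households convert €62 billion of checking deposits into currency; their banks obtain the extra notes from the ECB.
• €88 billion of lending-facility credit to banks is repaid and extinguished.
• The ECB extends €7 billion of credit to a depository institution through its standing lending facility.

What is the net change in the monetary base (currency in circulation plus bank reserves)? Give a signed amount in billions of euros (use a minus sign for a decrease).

-€166 billion

Government account inflow €85 billion: reserves shift to a non-base liability → −€85B.
Currency withdrawal €62 billion: just a shift between currency and reserves — both are base money → 0.
Discount-window repayment €88 billion: ECB balance sheet contracts → −€88B.
Discount-window loan €7 billion: ECB balance sheet expands → +€7B.
Net: −85 + 0 − 88 + 7 = -€166 billion.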